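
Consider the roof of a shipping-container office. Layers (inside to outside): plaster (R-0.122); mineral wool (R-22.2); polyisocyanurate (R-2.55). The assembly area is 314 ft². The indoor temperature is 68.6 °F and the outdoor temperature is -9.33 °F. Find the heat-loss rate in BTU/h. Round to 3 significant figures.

984 BTU/h

R_total = 0.122 + 22.2 + 2.55 = 24.87 ft²·°F·h/BTU
Q = A·ΔT/R = 314 × (68.6 − (-9.33)) / 24.87 = 983.8 BTU/h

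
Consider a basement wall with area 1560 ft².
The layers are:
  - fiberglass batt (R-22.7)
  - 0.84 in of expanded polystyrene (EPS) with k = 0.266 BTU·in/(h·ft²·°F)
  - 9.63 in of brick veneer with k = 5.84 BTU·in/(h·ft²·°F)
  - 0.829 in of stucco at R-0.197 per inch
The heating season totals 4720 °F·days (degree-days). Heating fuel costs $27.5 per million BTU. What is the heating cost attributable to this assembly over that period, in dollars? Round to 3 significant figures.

176 dollars

0.84/0.266 = 3.158
9.63/5.84 = 1.649
0.829 × 0.197 = 0.1633
R_total = 22.7 + 3.158 + 1.649 + 0.1633 = 27.67 ft²·°F·h/BTU
E = A × HDD × 24 / R = 1560 × 4720 × 24 / 27.67 = 6387000 BTU
Cost = 6387000/10⁶ × 27.5 = $175.6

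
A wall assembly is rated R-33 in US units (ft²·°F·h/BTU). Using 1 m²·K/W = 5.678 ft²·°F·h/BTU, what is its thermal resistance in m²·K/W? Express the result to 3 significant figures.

5.81 m²·K/W

R_SI = 33/5.678 = 5.812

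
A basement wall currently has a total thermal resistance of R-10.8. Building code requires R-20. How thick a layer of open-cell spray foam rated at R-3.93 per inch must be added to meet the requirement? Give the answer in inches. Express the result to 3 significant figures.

ΔR = 20 − 10.8 = 9.2 ft²·°F·h/BTU
L = ΔR / (R/in) = 9.2/3.93 = 2.341 in

2.34 in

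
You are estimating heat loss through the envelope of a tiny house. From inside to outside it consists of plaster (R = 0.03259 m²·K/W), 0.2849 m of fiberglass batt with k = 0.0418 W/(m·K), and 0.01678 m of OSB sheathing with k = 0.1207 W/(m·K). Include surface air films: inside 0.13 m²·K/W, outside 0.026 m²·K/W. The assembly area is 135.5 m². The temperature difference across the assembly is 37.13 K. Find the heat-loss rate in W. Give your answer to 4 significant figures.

0.2849/0.0418 = 6.8158
0.01678/0.1207 = 0.13902
R_total = 0.13 + 0.03259 + 6.8158 + 0.13902 + 0.026 = 7.1434 m²·K/W
Q = A·ΔT/R = 135.5 × 37.13 / 7.1434 = 704.3 W

704.3 W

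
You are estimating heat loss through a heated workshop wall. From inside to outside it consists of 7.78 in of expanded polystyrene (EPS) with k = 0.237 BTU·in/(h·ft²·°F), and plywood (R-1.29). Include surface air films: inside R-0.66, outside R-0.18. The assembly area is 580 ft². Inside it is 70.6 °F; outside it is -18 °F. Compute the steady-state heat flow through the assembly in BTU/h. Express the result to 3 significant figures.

1470 BTU/h

7.78/0.237 = 32.83
R_total = 0.66 + 32.83 + 1.29 + 0.18 = 34.96 ft²·°F·h/BTU
Q = A·ΔT/R = 580 × (70.6 − (-18)) / 34.96 = 1470 BTU/h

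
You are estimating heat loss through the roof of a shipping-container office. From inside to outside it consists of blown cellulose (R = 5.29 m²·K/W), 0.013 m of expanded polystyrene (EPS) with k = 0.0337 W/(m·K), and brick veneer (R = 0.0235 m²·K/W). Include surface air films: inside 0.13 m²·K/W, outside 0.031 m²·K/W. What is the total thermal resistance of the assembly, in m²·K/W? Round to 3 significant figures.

5.86 m²·K/W

0.013/0.0337 = 0.3858
R_total = 0.13 + 5.29 + 0.3858 + 0.0235 + 0.031 = 5.86 m²·K/W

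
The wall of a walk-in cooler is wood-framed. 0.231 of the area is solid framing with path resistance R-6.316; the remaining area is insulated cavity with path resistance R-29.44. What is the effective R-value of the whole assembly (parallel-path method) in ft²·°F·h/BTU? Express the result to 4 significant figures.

U_eff = 0.769/29.44 + 0.231/6.316 = 0.026121 + 0.036574 = 0.062695
R_eff = 1/U_eff = 15.95 ft²·°F·h/BTU

15.95 ft²·°F·h/BTU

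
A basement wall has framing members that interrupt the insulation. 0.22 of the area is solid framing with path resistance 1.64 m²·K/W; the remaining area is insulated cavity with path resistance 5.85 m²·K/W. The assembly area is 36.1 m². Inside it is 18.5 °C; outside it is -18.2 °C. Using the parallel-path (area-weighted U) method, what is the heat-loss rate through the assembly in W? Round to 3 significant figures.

354 W

U_eff = 0.78/5.85 + 0.22/1.64 = 0.1333 + 0.1341 = 0.2675
R_eff = 1/U_eff = 3.739 m²·K/W
Q = 36.1 × (18.5 − (-18.2)) / 3.739 = 354.4 W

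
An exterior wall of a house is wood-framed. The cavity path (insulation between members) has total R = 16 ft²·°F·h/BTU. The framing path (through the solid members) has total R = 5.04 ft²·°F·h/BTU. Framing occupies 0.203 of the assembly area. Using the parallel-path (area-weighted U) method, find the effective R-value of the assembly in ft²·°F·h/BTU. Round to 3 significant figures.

11.1 ft²·°F·h/BTU

U_eff = 0.797/16 + 0.203/5.04 = 0.04981 + 0.04028 = 0.09009
R_eff = 1/U_eff = 11.1 ft²·°F·h/BTU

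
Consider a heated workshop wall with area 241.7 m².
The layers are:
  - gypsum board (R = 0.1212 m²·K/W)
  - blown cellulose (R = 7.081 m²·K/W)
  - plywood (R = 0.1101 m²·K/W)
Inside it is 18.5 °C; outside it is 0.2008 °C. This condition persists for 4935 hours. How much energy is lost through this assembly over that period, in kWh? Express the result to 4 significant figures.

2985 kWh

R_total = 0.1212 + 7.081 + 0.1101 = 7.3123 m²·K/W
Q = 241.7 × (18.5 − 0.2008) / 7.3123 = 604.86 W
E = 604.86 W × 4935 h / 1000 = 2985 kWh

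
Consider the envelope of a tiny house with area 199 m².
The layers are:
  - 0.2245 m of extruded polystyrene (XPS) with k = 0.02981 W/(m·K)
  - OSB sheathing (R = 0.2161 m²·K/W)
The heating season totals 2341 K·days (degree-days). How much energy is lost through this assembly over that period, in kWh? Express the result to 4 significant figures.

0.2245/0.02981 = 7.531
R_total = 7.531 + 0.2161 = 7.7471 m²·K/W
E = A × HDD × 24 / R / 1000 = 199 × 2341 × 24 / 7.7471 / 1000 = 1443.2 kWh

1443 kWh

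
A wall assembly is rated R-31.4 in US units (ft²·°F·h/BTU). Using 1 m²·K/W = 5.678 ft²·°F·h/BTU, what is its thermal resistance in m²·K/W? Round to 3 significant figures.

R_SI = 31.4/5.678 = 5.53

5.53 m²·K/W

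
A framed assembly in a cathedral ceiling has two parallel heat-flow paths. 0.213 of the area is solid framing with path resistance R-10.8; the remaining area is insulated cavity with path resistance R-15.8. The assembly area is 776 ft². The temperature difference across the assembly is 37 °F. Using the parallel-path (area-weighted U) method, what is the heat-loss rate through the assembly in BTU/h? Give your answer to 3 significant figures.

2000 BTU/h

U_eff = 0.787/15.8 + 0.213/10.8 = 0.04981 + 0.01972 = 0.06953
R_eff = 1/U_eff = 14.38 ft²·°F·h/BTU
Q = 776 × 37 / 14.38 = 1996 BTU/h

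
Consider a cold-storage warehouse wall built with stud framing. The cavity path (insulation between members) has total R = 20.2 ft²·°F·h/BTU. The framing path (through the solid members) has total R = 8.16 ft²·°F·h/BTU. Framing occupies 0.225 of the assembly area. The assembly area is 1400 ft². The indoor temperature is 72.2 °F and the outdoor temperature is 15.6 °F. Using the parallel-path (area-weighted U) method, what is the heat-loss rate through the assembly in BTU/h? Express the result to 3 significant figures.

U_eff = 0.775/20.2 + 0.225/8.16 = 0.03837 + 0.02757 = 0.06594
R_eff = 1/U_eff = 15.17 ft²·°F·h/BTU
Q = 1400 × (72.2 − 15.6) / 15.17 = 5225 BTU/h

5230 BTU/h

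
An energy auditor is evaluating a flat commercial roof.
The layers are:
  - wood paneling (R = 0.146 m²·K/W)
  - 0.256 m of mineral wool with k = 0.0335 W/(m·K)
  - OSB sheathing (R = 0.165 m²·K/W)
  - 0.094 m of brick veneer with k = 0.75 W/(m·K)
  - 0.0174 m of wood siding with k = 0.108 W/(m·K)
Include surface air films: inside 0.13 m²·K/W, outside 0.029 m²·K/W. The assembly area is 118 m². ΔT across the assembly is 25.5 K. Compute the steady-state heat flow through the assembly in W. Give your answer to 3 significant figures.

358 W

0.256/0.0335 = 7.642
0.094/0.75 = 0.1253
0.0174/0.108 = 0.1611
R_total = 0.13 + 0.146 + 7.642 + 0.165 + 0.1253 + 0.1611 + 0.029 = 8.398 m²·K/W
Q = A·ΔT/R = 118 × 25.5 / 8.398 = 358.3 W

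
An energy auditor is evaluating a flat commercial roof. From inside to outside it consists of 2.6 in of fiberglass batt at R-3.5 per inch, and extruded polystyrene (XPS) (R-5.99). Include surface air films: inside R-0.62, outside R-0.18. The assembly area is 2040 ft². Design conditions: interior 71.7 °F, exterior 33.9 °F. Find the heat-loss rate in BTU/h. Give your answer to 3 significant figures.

4850 BTU/h

2.6 × 3.5 = 9.1
R_total = 0.62 + 9.1 + 5.99 + 0.18 = 15.89 ft²·°F·h/BTU
Q = A·ΔT/R = 2040 × (71.7 − 33.9) / 15.89 = 4853 BTU/h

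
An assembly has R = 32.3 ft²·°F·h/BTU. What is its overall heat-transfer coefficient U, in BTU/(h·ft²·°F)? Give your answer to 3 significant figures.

U = 1/R = 1/32.3 = 0.03096

0.0310 BTU/(h·ft²·°F)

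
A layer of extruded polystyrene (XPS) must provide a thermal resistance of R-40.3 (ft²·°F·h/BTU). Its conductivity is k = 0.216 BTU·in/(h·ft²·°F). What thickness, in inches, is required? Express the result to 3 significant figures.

L = R × k = 40.3 × 0.216 = 8.705 in

8.70 in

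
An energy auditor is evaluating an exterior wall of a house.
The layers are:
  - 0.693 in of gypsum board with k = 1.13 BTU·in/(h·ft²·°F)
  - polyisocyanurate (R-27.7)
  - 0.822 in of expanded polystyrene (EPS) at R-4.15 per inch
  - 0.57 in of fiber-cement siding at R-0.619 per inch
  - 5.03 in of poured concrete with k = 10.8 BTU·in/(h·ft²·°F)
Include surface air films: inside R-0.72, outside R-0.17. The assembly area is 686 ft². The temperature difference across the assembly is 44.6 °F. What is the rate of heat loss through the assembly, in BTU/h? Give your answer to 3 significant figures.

0.693/1.13 = 0.6133
0.822 × 4.15 = 3.411
0.57 × 0.619 = 0.3528
5.03/10.8 = 0.4657
R_total = 0.72 + 0.6133 + 27.7 + 3.411 + 0.3528 + 0.4657 + 0.17 = 33.43 ft²·°F·h/BTU
Q = A·ΔT/R = 686 × 44.6 / 33.43 = 915.1 BTU/h

915 BTU/h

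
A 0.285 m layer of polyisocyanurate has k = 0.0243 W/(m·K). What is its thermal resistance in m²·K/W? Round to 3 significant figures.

11.7 m²·K/W

R = L/k = 0.285/0.0243 = 11.73 m²·K/W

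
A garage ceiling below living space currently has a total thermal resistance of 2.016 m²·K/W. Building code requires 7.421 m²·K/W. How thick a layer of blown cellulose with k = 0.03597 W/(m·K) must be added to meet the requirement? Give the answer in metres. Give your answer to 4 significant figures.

ΔR = 7.421 − 2.016 = 5.405 m²·K/W
L = ΔR × k = 5.405 × 0.03597 = 0.19442 m

0.1944 m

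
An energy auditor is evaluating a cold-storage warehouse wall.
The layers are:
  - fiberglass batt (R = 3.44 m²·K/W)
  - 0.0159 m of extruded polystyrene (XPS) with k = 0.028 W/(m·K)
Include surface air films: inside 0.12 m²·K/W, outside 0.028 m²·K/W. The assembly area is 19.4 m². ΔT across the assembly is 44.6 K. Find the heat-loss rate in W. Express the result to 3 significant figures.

0.0159/0.028 = 0.5679
R_total = 0.12 + 3.44 + 0.5679 + 0.028 = 4.156 m²·K/W
Q = A·ΔT/R = 19.4 × 44.6 / 4.156 = 208.2 W

208 W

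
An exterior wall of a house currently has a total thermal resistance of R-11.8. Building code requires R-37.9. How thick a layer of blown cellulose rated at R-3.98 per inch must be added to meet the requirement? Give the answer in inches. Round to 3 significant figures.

ΔR = 37.9 − 11.8 = 26.1 ft²·°F·h/BTU
L = ΔR / (R/in) = 26.1/3.98 = 6.558 in

6.56 in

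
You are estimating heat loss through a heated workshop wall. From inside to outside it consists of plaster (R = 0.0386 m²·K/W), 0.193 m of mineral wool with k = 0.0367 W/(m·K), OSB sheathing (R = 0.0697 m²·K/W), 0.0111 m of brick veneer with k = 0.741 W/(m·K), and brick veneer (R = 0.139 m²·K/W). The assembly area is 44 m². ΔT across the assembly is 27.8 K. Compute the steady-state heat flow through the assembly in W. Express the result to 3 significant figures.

0.193/0.0367 = 5.259
0.0111/0.741 = 0.01498
R_total = 0.0386 + 5.259 + 0.0697 + 0.01498 + 0.139 = 5.521 m²·K/W
Q = A·ΔT/R = 44 × 27.8 / 5.521 = 221.5 W

222 W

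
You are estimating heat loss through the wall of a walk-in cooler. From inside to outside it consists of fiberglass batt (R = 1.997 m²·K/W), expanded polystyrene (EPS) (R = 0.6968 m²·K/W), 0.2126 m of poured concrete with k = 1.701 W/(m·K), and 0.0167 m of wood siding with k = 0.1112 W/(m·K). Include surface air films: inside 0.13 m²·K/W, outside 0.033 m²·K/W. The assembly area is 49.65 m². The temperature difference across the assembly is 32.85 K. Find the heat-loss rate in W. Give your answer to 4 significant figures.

520.8 W

0.2126/1.701 = 0.12499
0.0167/0.1112 = 0.15018
R_total = 0.13 + 1.997 + 0.6968 + 0.12499 + 0.15018 + 0.033 = 3.132 m²·K/W
Q = A·ΔT/R = 49.65 × 32.85 / 3.132 = 520.76 W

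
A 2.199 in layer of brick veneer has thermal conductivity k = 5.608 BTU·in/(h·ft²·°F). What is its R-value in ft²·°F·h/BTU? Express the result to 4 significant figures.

R = L/k = 2.199/5.608 = 0.39212 ft²·°F·h/BTU

0.3921 ft²·°F·h/BTU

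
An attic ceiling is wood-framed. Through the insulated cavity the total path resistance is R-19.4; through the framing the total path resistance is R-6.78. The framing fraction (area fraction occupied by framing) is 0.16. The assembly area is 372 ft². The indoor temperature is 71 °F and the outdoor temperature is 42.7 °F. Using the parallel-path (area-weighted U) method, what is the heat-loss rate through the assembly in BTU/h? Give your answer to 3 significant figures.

U_eff = 0.84/19.4 + 0.16/6.78 = 0.0433 + 0.0236 = 0.0669
R_eff = 1/U_eff = 14.95 ft²·°F·h/BTU
Q = 372 × (71 − 42.7) / 14.95 = 704.3 BTU/h

704 BTU/h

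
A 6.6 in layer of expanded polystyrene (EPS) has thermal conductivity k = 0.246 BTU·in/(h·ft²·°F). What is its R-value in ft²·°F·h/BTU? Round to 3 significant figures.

R = L/k = 6.6/0.246 = 26.83 ft²·°F·h/BTU

26.8 ft²·°F·h/BTU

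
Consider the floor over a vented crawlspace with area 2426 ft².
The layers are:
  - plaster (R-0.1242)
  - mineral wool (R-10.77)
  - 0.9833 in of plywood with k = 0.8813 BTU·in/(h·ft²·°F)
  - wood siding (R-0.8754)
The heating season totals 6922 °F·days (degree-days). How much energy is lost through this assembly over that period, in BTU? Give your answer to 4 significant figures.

31280000 BTU

0.9833/0.8813 = 1.1157
R_total = 0.1242 + 10.77 + 1.1157 + 0.8754 = 12.885 ft²·°F·h/BTU
E = A × HDD × 24 / R = 2426 × 6922 × 24 / 12.885 = 31278000 BTU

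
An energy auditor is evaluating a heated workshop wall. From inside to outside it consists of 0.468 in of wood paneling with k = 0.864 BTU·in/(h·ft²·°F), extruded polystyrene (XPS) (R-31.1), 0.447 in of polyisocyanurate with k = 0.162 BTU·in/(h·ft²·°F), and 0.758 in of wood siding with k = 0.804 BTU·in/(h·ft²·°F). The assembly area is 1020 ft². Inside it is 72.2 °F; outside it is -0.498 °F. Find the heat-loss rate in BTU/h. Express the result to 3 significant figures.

2100 BTU/h

0.468/0.864 = 0.5417
0.447/0.162 = 2.759
0.758/0.804 = 0.9428
R_total = 0.5417 + 31.1 + 2.759 + 0.9428 = 35.34 ft²·°F·h/BTU
Q = A·ΔT/R = 1020 × (72.2 − (-0.498)) / 35.34 = 2098 BTU/h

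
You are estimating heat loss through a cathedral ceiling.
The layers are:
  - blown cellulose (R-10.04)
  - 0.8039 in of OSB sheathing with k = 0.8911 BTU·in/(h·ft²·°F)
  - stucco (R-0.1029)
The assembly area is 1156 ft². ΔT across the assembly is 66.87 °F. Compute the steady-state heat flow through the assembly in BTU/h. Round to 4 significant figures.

0.8039/0.8911 = 0.90214
R_total = 10.04 + 0.90214 + 0.1029 = 11.045 ft²·°F·h/BTU
Q = A·ΔT/R = 1156 × 66.87 / 11.045 = 6998.8 BTU/h

6999 BTU/h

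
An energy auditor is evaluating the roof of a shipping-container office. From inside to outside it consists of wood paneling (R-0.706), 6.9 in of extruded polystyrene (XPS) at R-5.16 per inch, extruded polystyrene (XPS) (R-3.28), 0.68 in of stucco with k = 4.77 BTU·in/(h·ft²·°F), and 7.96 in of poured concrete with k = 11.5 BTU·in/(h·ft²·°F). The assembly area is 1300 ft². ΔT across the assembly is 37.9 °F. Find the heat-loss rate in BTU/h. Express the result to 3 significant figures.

6.9 × 5.16 = 35.6
0.68/4.77 = 0.1426
7.96/11.5 = 0.6922
R_total = 0.706 + 35.6 + 3.28 + 0.1426 + 0.6922 = 40.42 ft²·°F·h/BTU
Q = A·ΔT/R = 1300 × 37.9 / 40.42 = 1219 BTU/h

1220 BTU/h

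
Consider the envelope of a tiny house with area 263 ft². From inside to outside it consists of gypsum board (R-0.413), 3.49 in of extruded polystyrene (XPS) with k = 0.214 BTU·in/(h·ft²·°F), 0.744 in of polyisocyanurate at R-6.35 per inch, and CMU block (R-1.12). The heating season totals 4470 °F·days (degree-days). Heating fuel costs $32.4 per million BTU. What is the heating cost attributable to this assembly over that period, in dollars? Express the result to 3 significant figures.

40.5 dollars

3.49/0.214 = 16.31
0.744 × 6.35 = 4.724
R_total = 0.413 + 16.31 + 4.724 + 1.12 = 22.57 ft²·°F·h/BTU
E = A × HDD × 24 / R = 263 × 4470 × 24 / 22.57 = 1250000 BTU
Cost = 1250000/10⁶ × 32.4 = $40.51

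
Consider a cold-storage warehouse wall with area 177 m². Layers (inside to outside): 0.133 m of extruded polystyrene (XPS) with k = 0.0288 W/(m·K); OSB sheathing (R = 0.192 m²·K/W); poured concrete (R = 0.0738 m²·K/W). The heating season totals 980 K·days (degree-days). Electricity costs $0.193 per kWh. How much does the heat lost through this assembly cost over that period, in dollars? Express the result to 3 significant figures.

0.133/0.0288 = 4.618
R_total = 4.618 + 0.192 + 0.0738 = 4.884 m²·K/W
E = A × HDD × 24 / R / 1000 = 177 × 980 × 24 / 4.884 / 1000 = 852.4 kWh
Cost = 852.4 × 0.193 = $164.5

165 dollars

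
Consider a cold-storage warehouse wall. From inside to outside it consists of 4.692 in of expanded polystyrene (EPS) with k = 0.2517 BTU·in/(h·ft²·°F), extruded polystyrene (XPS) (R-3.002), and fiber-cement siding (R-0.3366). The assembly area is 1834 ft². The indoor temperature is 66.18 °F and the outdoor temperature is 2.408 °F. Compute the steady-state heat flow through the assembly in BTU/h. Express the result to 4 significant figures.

5321 BTU/h

4.692/0.2517 = 18.641
R_total = 18.641 + 3.002 + 0.3366 = 21.98 ft²·°F·h/BTU
Q = A·ΔT/R = 1834 × (66.18 − 2.408) / 21.98 = 5321.1 BTU/h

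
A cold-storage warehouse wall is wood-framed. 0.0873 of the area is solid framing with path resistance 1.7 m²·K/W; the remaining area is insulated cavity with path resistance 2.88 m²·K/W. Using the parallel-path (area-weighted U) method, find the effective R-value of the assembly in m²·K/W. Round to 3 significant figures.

2.72 m²·K/W

U_eff = 0.9127/2.88 + 0.0873/1.7 = 0.3169 + 0.05135 = 0.3683
R_eff = 1/U_eff = 2.715 m²·K/W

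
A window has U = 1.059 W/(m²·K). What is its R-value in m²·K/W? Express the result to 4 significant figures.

R = 1/U = 1/1.059 = 0.94429

0.9443 m²·K/W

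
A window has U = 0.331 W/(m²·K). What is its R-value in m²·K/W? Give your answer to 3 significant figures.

3.02 m²·K/W

R = 1/U = 1/0.331 = 3.021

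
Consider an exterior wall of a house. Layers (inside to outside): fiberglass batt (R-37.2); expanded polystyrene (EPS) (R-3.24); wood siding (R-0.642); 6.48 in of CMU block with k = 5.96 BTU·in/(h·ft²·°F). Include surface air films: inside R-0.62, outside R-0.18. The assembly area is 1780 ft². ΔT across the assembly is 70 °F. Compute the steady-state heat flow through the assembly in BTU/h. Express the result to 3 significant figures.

2900 BTU/h

6.48/5.96 = 1.087
R_total = 0.62 + 37.2 + 3.24 + 0.642 + 1.087 + 0.18 = 42.97 ft²·°F·h/BTU
Q = A·ΔT/R = 1780 × 70 / 42.97 = 2900 BTU/h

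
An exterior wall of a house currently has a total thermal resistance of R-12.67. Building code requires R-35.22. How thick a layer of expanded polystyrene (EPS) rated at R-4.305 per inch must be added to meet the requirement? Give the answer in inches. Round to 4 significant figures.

5.238 in

ΔR = 35.22 − 12.67 = 22.55 ft²·°F·h/BTU
L = ΔR / (R/in) = 22.55/4.305 = 5.2381 in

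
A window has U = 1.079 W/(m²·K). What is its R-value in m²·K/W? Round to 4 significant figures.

0.9268 m²·K/W

R = 1/U = 1/1.079 = 0.92678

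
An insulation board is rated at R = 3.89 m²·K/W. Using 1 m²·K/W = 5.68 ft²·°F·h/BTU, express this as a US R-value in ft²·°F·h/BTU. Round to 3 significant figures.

R_US = 3.89 × 5.68 = 22.1

22.1 ft²·°F·h/BTU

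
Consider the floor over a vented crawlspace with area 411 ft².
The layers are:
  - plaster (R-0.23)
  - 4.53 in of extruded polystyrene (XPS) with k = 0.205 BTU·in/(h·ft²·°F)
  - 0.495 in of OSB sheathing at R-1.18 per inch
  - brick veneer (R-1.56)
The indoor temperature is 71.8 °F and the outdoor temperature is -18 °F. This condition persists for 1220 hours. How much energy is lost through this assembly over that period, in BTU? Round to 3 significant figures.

1840000 BTU

4.53/0.205 = 22.1
0.495 × 1.18 = 0.5841
R_total = 0.23 + 22.1 + 0.5841 + 1.56 = 24.47 ft²·°F·h/BTU
Q = 411 × (71.8 − (-18)) / 24.47 = 1508 BTU/h
E = 1508 × 1220 = 1840000 BTU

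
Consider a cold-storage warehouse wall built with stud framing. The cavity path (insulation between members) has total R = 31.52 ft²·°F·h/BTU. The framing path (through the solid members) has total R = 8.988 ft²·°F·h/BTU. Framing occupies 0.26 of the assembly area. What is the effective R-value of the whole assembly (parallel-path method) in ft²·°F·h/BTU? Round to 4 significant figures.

19.08 ft²·°F·h/BTU

U_eff = 0.74/31.52 + 0.26/8.988 = 0.023477 + 0.028927 = 0.052405
R_eff = 1/U_eff = 19.082 ft²·°F·h/BTU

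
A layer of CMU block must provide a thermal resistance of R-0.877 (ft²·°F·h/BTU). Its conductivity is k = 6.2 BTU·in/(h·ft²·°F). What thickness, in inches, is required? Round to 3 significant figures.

5.44 in

L = R × k = 0.877 × 6.2 = 5.437 in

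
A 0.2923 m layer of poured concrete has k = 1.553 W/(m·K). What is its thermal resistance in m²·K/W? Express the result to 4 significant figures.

R = L/k = 0.2923/1.553 = 0.18822 m²·K/W

0.1882 m²·K/W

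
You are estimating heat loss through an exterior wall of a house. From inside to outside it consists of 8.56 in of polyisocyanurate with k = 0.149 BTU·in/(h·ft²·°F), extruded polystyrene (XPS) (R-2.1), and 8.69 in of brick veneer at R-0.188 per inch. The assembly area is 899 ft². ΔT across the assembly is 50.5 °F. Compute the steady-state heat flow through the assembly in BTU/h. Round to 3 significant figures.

8.56/0.149 = 57.45
8.69 × 0.188 = 1.634
R_total = 57.45 + 2.1 + 1.634 = 61.18 ft²·°F·h/BTU
Q = A·ΔT/R = 899 × 50.5 / 61.18 = 742 BTU/h

742 BTU/h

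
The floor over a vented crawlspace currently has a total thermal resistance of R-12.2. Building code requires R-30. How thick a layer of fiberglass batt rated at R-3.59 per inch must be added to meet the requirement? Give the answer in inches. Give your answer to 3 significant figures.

4.96 in

ΔR = 30 − 12.2 = 17.8 ft²·°F·h/BTU
L = ΔR / (R/in) = 17.8/3.59 = 4.958 in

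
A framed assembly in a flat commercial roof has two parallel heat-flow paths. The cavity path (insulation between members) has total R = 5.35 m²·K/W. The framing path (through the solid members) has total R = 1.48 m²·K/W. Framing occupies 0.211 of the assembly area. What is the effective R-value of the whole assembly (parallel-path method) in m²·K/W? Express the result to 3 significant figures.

3.45 m²·K/W

U_eff = 0.789/5.35 + 0.211/1.48 = 0.1475 + 0.1426 = 0.29
R_eff = 1/U_eff = 3.448 m²·K/W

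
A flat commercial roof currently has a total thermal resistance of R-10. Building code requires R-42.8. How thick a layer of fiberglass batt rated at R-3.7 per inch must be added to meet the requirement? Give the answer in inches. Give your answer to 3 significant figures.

8.86 in

ΔR = 42.8 − 10 = 32.8 ft²·°F·h/BTU
L = ΔR / (R/in) = 32.8/3.7 = 8.865 in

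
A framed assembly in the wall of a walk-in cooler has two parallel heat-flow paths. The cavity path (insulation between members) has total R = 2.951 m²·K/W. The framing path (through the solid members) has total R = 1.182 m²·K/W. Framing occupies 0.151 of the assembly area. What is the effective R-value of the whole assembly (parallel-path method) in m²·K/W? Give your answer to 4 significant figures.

U_eff = 0.849/2.951 + 0.151/1.182 = 0.2877 + 0.12775 = 0.41545
R_eff = 1/U_eff = 2.407 m²·K/W

2.407 m²·K/W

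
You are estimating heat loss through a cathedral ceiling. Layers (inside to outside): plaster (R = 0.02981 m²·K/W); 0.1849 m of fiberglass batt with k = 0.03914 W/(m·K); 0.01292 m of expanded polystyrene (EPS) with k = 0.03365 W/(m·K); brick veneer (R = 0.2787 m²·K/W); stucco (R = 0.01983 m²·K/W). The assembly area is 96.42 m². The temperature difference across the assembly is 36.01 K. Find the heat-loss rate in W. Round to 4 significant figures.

638.7 W

0.1849/0.03914 = 4.7241
0.01292/0.03365 = 0.38395
R_total = 0.02981 + 4.7241 + 0.38395 + 0.2787 + 0.01983 = 5.4364 m²·K/W
Q = A·ΔT/R = 96.42 × 36.01 / 5.4364 = 638.68 W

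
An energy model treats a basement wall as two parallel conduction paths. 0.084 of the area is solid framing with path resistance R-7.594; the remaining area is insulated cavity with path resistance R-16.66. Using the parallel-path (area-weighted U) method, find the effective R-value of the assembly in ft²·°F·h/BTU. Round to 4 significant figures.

15.14 ft²·°F·h/BTU

U_eff = 0.916/16.66 + 0.084/7.594 = 0.054982 + 0.011061 = 0.066043
R_eff = 1/U_eff = 15.142 ft²·°F·h/BTU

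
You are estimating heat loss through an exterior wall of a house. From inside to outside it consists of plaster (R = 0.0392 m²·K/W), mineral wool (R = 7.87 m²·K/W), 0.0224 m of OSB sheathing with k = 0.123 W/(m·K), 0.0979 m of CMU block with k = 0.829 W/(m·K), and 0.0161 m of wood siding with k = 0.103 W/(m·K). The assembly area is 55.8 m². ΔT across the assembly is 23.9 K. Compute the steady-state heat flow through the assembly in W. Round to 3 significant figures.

159 W

0.0224/0.123 = 0.1821
0.0979/0.829 = 0.1181
0.0161/0.103 = 0.1563
R_total = 0.0392 + 7.87 + 0.1821 + 0.1181 + 0.1563 = 8.366 m²·K/W
Q = A·ΔT/R = 55.8 × 23.9 / 8.366 = 159.4 W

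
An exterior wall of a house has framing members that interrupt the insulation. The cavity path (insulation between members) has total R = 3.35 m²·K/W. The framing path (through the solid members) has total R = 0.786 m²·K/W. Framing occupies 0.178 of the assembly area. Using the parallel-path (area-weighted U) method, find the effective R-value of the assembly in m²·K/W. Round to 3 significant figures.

U_eff = 0.822/3.35 + 0.178/0.786 = 0.2454 + 0.2265 = 0.4718
R_eff = 1/U_eff = 2.119 m²·K/W

2.12 m²·K/W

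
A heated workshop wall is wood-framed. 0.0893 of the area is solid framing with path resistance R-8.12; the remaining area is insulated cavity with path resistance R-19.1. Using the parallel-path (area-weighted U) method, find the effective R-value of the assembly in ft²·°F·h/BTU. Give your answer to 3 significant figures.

U_eff = 0.9107/19.1 + 0.0893/8.12 = 0.04768 + 0.011 = 0.05868
R_eff = 1/U_eff = 17.04 ft²·°F·h/BTU

17.0 ft²·°F·h/BTU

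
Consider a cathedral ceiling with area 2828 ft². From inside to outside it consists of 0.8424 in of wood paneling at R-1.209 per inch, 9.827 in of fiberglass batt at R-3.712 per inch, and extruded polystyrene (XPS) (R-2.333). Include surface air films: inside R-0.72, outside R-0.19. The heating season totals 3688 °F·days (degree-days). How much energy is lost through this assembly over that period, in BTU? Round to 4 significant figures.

6144000 BTU

0.8424 × 1.209 = 1.0185
9.827 × 3.712 = 36.478
R_total = 0.72 + 1.0185 + 36.478 + 2.333 + 0.19 = 40.739 ft²·°F·h/BTU
E = A × HDD × 24 / R = 2828 × 3688 × 24 / 40.739 = 6144200 BTU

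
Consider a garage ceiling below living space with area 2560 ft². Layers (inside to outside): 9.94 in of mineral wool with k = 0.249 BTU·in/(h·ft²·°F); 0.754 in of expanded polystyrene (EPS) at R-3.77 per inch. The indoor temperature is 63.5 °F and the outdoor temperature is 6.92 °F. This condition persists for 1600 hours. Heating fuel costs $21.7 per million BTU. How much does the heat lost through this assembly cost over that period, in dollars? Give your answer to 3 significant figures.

9.94/0.249 = 39.92
0.754 × 3.77 = 2.843
R_total = 39.92 + 2.843 = 42.76 ft²·°F·h/BTU
Q = 2560 × (63.5 − 6.92) / 42.76 = 3387 BTU/h
E = 3387 × 1600 = 5420000 BTU
Cost = 5420000/10⁶ × 21.7 = $117.6

118 dollars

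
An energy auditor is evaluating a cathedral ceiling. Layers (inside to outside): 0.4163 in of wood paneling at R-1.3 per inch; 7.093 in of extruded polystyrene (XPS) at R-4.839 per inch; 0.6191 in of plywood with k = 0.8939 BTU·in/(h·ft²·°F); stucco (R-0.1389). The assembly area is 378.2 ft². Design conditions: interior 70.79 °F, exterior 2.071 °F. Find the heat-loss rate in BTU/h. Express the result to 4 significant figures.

728.1 BTU/h

0.4163 × 1.3 = 0.54119
7.093 × 4.839 = 34.323
0.6191/0.8939 = 0.69258
R_total = 0.54119 + 34.323 + 0.69258 + 0.1389 = 35.696 ft²·°F·h/BTU
Q = A·ΔT/R = 378.2 × (70.79 − 2.071) / 35.696 = 728.09 BTU/h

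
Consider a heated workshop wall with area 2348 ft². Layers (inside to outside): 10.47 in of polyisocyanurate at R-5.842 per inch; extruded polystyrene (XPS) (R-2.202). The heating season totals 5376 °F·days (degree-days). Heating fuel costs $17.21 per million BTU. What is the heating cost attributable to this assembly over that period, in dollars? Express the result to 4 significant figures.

10.47 × 5.842 = 61.166
R_total = 61.166 + 2.202 = 63.368 ft²·°F·h/BTU
E = A × HDD × 24 / R = 2348 × 5376 × 24 / 63.368 = 4780800 BTU
Cost = 4780800/10⁶ × 17.21 = $82.278

82.28 dollars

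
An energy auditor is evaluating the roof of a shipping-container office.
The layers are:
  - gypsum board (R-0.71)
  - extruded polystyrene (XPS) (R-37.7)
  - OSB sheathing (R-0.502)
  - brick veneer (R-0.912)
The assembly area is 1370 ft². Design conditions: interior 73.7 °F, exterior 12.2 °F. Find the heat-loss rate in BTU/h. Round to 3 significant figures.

2120 BTU/h

R_total = 0.71 + 37.7 + 0.502 + 0.912 = 39.82 ft²·°F·h/BTU
Q = A·ΔT/R = 1370 × (73.7 − 12.2) / 39.82 = 2116 BTU/h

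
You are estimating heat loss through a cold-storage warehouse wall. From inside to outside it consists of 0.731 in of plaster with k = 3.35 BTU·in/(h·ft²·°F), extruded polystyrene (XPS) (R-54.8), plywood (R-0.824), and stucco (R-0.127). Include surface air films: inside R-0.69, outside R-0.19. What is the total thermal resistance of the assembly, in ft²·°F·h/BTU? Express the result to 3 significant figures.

56.8 ft²·°F·h/BTU

0.731/3.35 = 0.2182
R_total = 0.69 + 0.2182 + 54.8 + 0.824 + 0.127 + 0.19 = 56.85 ft²·°F·h/BTU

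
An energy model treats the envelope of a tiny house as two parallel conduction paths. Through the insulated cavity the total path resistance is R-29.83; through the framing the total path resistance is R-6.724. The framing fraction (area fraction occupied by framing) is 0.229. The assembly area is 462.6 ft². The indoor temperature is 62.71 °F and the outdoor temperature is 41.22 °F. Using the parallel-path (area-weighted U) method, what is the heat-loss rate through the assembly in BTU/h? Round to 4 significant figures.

595.5 BTU/h

U_eff = 0.771/29.83 + 0.229/6.724 = 0.025846 + 0.034057 = 0.059904
R_eff = 1/U_eff = 16.693 ft²·°F·h/BTU
Q = 462.6 × (62.71 − 41.22) / 16.693 = 595.52 BTU/h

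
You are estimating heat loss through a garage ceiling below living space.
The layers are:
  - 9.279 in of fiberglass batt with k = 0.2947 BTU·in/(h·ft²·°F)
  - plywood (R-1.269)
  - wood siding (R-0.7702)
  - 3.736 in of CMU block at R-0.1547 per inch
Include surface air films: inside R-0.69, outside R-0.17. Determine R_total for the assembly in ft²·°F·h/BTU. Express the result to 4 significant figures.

9.279/0.2947 = 31.486
3.736 × 0.1547 = 0.57796
R_total = 0.69 + 31.486 + 1.269 + 0.7702 + 0.57796 + 0.17 = 34.963 ft²·°F·h/BTU

34.96 ft²·°F·h/BTU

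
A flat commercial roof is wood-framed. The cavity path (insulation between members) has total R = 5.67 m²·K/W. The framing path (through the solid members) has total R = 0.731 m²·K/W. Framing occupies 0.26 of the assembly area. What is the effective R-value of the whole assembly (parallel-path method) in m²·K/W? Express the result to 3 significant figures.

2.06 m²·K/W

U_eff = 0.74/5.67 + 0.26/0.731 = 0.1305 + 0.3557 = 0.4862
R_eff = 1/U_eff = 2.057 m²·K/W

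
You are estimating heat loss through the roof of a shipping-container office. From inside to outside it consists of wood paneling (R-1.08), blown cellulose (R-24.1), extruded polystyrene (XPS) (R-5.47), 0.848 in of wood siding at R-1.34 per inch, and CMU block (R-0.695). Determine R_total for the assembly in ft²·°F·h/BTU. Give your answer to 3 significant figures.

32.5 ft²·°F·h/BTU

0.848 × 1.34 = 1.136
R_total = 1.08 + 24.1 + 5.47 + 1.136 + 0.695 = 32.48 ft²·°F·h/BTU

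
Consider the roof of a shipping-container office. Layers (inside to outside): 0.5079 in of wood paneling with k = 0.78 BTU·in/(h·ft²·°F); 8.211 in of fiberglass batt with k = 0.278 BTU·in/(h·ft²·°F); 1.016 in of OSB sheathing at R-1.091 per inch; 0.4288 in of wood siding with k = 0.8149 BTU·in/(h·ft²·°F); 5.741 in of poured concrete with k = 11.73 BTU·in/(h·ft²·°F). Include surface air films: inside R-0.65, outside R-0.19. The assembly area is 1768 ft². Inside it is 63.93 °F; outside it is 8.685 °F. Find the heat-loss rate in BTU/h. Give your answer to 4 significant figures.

0.5079/0.78 = 0.65115
8.211/0.278 = 29.536
1.016 × 1.091 = 1.1085
0.4288/0.8149 = 0.5262
5.741/11.73 = 0.48943
R_total = 0.65 + 0.65115 + 29.536 + 1.1085 + 0.5262 + 0.48943 + 0.19 = 33.151 ft²·°F·h/BTU
Q = A·ΔT/R = 1768 × (63.93 − 8.685) / 33.151 = 2946.3 BTU/h

2946 BTU/h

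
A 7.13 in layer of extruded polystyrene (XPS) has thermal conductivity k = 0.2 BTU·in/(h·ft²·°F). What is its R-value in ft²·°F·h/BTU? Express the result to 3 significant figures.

35.6 ft²·°F·h/BTU

R = L/k = 7.13/0.2 = 35.65 ft²·°F·h/BTU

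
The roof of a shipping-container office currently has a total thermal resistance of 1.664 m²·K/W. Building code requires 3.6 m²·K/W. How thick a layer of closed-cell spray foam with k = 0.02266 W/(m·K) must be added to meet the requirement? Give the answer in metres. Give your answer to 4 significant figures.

ΔR = 3.6 − 1.664 = 1.936 m²·K/W
L = ΔR × k = 1.936 × 0.02266 = 0.04387 m

0.04387 m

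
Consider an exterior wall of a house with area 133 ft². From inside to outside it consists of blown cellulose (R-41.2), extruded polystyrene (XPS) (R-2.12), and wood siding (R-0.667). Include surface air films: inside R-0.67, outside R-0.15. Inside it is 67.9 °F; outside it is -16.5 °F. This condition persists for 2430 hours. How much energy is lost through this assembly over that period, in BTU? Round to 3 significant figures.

609000 BTU

R_total = 0.67 + 41.2 + 2.12 + 0.667 + 0.15 = 44.81 ft²·°F·h/BTU
Q = 133 × (67.9 − (-16.5)) / 44.81 = 250.5 BTU/h
E = 250.5 × 2430 = 608800 BTU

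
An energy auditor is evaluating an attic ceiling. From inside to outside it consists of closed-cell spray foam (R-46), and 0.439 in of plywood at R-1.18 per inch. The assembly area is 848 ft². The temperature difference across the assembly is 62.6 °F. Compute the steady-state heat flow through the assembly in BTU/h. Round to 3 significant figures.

1140 BTU/h

0.439 × 1.18 = 0.518
R_total = 46 + 0.518 = 46.52 ft²·°F·h/BTU
Q = A·ΔT/R = 848 × 62.6 / 46.52 = 1141 BTU/h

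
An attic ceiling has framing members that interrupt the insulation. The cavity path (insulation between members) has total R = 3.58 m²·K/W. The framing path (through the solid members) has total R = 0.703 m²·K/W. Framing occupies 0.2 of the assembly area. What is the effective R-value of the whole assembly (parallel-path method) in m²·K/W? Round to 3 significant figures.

U_eff = 0.8/3.58 + 0.2/0.703 = 0.2235 + 0.2845 = 0.508
R_eff = 1/U_eff = 1.969 m²·K/W

1.97 m²·K/W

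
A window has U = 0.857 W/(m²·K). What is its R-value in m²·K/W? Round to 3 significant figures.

R = 1/U = 1/0.857 = 1.167

1.17 m²·K/W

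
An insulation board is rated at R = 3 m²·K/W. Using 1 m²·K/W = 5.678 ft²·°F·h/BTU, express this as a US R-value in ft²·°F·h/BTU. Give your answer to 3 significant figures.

R_US = 3 × 5.678 = 17.03

17.0 ft²·°F·h/BTU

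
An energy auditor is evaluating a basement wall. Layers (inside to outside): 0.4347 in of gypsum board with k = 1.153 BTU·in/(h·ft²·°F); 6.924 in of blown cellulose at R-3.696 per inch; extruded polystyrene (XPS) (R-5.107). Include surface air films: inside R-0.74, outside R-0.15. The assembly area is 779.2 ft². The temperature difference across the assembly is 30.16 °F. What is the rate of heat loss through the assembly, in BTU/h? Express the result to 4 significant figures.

0.4347/1.153 = 0.37702
6.924 × 3.696 = 25.591
R_total = 0.74 + 0.37702 + 25.591 + 5.107 + 0.15 = 31.965 ft²·°F·h/BTU
Q = A·ΔT/R = 779.2 × 30.16 / 31.965 = 735.2 BTU/h

735.2 BTU/h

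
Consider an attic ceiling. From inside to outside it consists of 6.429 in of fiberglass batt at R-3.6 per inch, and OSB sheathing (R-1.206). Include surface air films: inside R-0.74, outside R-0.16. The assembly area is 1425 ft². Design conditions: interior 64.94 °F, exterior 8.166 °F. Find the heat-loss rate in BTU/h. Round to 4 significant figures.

6.429 × 3.6 = 23.144
R_total = 0.74 + 23.144 + 1.206 + 0.16 = 25.25 ft²·°F·h/BTU
Q = A·ΔT/R = 1425 × (64.94 − 8.166) / 25.25 = 3204 BTU/h

3204 BTU/h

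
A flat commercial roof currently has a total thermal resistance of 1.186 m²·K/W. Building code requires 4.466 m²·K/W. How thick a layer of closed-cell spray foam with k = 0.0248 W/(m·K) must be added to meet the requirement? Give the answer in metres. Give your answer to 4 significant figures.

ΔR = 4.466 − 1.186 = 3.28 m²·K/W
L = ΔR × k = 3.28 × 0.0248 = 0.081344 m

0.08134 m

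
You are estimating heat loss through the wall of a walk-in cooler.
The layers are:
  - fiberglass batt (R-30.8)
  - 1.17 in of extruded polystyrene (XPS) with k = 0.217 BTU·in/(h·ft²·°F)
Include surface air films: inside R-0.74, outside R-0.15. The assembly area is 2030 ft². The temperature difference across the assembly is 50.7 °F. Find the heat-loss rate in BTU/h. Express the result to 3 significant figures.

2780 BTU/h

1.17/0.217 = 5.392
R_total = 0.74 + 30.8 + 5.392 + 0.15 = 37.08 ft²·°F·h/BTU
Q = A·ΔT/R = 2030 × 50.7 / 37.08 = 2776 BTU/h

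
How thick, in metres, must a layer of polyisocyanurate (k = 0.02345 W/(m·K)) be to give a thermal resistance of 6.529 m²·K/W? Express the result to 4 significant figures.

L = R·k = 6.529 × 0.02345 = 0.15311 m

0.1531 m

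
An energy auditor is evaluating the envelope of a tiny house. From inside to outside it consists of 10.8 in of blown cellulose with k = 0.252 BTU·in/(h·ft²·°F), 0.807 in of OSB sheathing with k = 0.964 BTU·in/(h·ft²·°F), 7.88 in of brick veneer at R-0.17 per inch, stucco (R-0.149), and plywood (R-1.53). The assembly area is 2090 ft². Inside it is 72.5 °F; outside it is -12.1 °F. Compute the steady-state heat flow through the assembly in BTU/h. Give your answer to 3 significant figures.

3790 BTU/h

10.8/0.252 = 42.86
0.807/0.964 = 0.8371
7.88 × 0.17 = 1.34
R_total = 42.86 + 0.8371 + 1.34 + 0.149 + 1.53 = 46.71 ft²·°F·h/BTU
Q = A·ΔT/R = 2090 × (72.5 − (-12.1)) / 46.71 = 3785 BTU/h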